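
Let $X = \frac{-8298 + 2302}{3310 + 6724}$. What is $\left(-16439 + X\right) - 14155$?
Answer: $- \frac{153493096}{5017} \approx -30595.0$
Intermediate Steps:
$X = - \frac{2998}{5017}$ ($X = - \frac{5996}{10034} = \left(-5996\right) \frac{1}{10034} = - \frac{2998}{5017} \approx -0.59757$)
$\left(-16439 + X\right) - 14155 = \left(-16439 - \frac{2998}{5017}\right) - 14155 = - \frac{82477461}{5017} - 14155 = - \frac{153493096}{5017}$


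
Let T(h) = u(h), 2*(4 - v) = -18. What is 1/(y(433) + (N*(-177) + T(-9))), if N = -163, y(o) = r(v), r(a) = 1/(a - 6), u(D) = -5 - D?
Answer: 7/201986 ≈ 3.4656e-5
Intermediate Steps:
v = 13 (v = 4 - ½*(-18) = 4 + 9 = 13)
r(a) = 1/(-6 + a)
y(o) = ⅐ (y(o) = 1/(-6 + 13) = 1/7 = ⅐)
T(h) = -5 - h
1/(y(433) + (N*(-177) + T(-9))) = 1/(⅐ + (-163*(-177) + (-5 - 1*(-9)))) = 1/(⅐ + (28851 + (-5 + 9))) = 1/(⅐ + (28851 + 4)) = 1/(⅐ + 28855) = 1/(201986/7) = 7/201986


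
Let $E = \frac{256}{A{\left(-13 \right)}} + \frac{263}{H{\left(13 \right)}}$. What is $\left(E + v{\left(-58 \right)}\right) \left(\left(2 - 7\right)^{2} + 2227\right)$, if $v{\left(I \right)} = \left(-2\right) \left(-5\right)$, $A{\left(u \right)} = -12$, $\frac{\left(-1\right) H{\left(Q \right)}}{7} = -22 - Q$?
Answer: $- \frac{16982332}{735} \approx -23105.0$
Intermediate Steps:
$H{\left(Q \right)} = 154 + 7 Q$ ($H{\left(Q \right)} = - 7 \left(-22 - Q\right) = 154 + 7 Q$)
$v{\left(I \right)} = 10$
$E = - \frac{14891}{735}$ ($E = \frac{256}{-12} + \frac{263}{154 + 7 \cdot 13} = 256 \left(- \frac{1}{12}\right) + \frac{263}{154 + 91} = - \frac{64}{3} + \frac{263}{245} = - \frac{14891}{735} \approx -20.26$)
$\left(E + v{\left(-58 \right)}\right) \left(\left(2 - 7\right)^{2} + 2227\right) = \left(- \frac{14891}{735} + 10\right) \left(\left(2 - 7\right)^{2} + 2227\right) = - \frac{7541 \left(\left(-5\right)^{2} + 2227\right)}{735} = - \frac{7541 \left(25 + 2227\right)}{735} = \left(- \frac{7541}{735}\right) 2252 = - \frac{16982332}{735}$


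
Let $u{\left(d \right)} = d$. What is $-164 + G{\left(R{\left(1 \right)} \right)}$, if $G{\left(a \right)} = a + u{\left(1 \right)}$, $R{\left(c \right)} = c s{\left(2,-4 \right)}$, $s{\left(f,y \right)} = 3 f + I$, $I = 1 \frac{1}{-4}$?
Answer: $- \frac{629}{4} \approx -157.25$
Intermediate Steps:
$I = - \frac{1}{4}$ ($I = 1 \left(- \frac{1}{4}\right) = - \frac{1}{4} \approx -0.25$)
$s{\left(f,y \right)} = - \frac{1}{4} + 3 f$ ($s{\left(f,y \right)} = 3 f - \frac{1}{4} = - \frac{1}{4} + 3 f$)
$R{\left(c \right)} = \frac{23 c}{4}$ ($R{\left(c \right)} = c \left(- \frac{1}{4} + 3 \cdot 2\right) = c \left(- \frac{1}{4} + 6\right) = c \frac{23}{4} = \frac{23 c}{4}$)
$G{\left(a \right)} = 1 + a$ ($G{\left(a \right)} = a + 1 = 1 + a$)
$-164 + G{\left(R{\left(1 \right)} \right)} = -164 + \left(1 + \frac{23}{4} \cdot 1\right) = -164 + \left(1 + \frac{23}{4}\right) = -164 + \frac{27}{4} = - \frac{629}{4}$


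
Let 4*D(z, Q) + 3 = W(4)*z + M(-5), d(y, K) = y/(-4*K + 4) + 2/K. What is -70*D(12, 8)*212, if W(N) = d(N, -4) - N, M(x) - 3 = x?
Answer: 209986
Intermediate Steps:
d(y, K) = 2/K + y/(4 - 4*K) (d(y, K) = y/(4 - 4*K) + 2/K = 2/K + y/(4 - 4*K))
M(x) = 3 + x
W(N) = -½ - 19*N/20 (W(N) = (¼)*(-8 + 8*(-4) - 1*(-4)*N)/(-4*(-1 - 4)) - N = (¼)*(-¼)*(-8 - 32 + 4*N)/(-5) - N = (¼)*(-¼)*(-⅕)*(-40 + 4*N) - N = (-½ + N/20) - N = -½ - 19*N/20)
D(z, Q) = -5/4 - 43*z/40 (D(z, Q) = -¾ + ((-½ - 19/20*4)*z + (3 - 5))/4 = -¾ + ((-½ - 19/5)*z - 2)/4 = -¾ + (-43*z/10 - 2)/4 = -¾ + (-2 - 43*z/10)/4 = -¾ + (-½ - 43*z/40) = -5/4 - 43*z/40)
-70*D(12, 8)*212 = -70*(-5/4 - 43/40*12)*212 = -70*(-5/4 - 129/10)*212 = -70*(-283/20)*212 = (1981/2)*212 = 209986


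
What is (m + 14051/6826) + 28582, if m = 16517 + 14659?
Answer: 407922159/6826 ≈ 59760.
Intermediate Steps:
m = 31176
(m + 14051/6826) + 28582 = (31176 + 14051/6826) + 28582 = 212821427/6826 + 28582 = 407922159/6826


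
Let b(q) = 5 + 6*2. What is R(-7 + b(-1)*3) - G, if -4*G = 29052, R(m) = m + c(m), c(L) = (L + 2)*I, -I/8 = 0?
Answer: 7307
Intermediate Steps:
I = 0 (I = -8*0 = 0)
b(q) = 17 (b(q) = 5 + 12 = 17)
c(L) = 0 (c(L) = (L + 2)*0 = (2 + L)*0 = 0)
R(m) = m (R(m) = m + 0 = m)
G = -7263 (G = -¼*29052 = -7263)
R(-7 + b(-1)*3) - G = (-7 + 17*3) - 1*(-7263) = (-7 + 51) + 7263 = 44 + 7263 = 7307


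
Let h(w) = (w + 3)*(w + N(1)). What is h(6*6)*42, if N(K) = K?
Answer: 60606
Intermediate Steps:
h(w) = (1 + w)*(3 + w) (h(w) = (w + 3)*(w + 1) = (3 + w)*(1 + w) = (1 + w)*(3 + w))
h(6*6)*42 = (3 + (6*6)² + 4*(6*6))*42 = (3 + 36² + 4*36)*42 = (3 + 1296 + 144)*42 = 1443*42 = 60606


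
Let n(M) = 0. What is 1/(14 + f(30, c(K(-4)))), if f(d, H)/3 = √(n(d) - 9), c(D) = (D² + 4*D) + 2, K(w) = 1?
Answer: 14/277 - 9*I/277 ≈ 0.050542 - 0.032491*I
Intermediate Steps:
c(D) = 2 + D² + 4*D
f(d, H) = 9*I (f(d, H) = 3*√(0 - 9) = 3*√(-9) = 3*(3*I) = 9*I)
1/(14 + f(30, c(K(-4)))) = 1/(14 + 9*I) = (14 - 9*I)/277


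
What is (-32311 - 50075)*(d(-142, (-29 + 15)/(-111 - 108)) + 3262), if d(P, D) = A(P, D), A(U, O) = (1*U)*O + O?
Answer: -19564038648/73 ≈ -2.6800e+8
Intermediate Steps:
A(U, O) = O + O*U (A(U, O) = U*O + O = O*U + O = O + O*U)
d(P, D) = D*(1 + P)
(-32311 - 50075)*(d(-142, (-29 + 15)/(-111 - 108)) + 3262) = (-32311 - 50075)*(((-29 + 15)/(-111 - 108))*(1 - 142) + 3262) = -82386*(-14/(-219)*(-141) + 3262) = -82386*(-14*(-1/219)*(-141) + 3262) = -82386*((14/219)*(-141) + 3262) = -82386*(-658/73 + 3262) = -82386*237468/73 = -19564038648/73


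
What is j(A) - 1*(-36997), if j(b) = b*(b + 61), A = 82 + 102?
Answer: 82077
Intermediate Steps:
A = 184
j(b) = b*(61 + b)
j(A) - 1*(-36997) = 184*(61 + 184) - 1*(-36997) = 184*245 + 36997 = 45080 + 36997 = 82077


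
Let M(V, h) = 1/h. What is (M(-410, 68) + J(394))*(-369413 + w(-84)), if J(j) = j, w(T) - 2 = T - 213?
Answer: -2476396611/17 ≈ -1.4567e+8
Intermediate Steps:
w(T) = -211 + T (w(T) = 2 + (T - 213) = 2 + (-213 + T) = -211 + T)
(M(-410, 68) + J(394))*(-369413 + w(-84)) = (1/68 + 394)*(-369413 + (-211 - 84)) = (1/68 + 394)*(-369413 - 295) = (26793/68)*(-369708) = -2476396611/17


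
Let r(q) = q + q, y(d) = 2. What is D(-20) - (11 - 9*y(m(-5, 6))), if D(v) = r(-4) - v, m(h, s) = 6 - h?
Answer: 19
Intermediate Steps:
r(q) = 2*q
D(v) = -8 - v (D(v) = 2*(-4) - v = -8 - v)
D(-20) - (11 - 9*y(m(-5, 6))) = (-8 - 1*(-20)) - (11 - 9*2) = (-8 + 20) - (11 - 18) = 12 - 1*(-7) = 12 + 7 = 19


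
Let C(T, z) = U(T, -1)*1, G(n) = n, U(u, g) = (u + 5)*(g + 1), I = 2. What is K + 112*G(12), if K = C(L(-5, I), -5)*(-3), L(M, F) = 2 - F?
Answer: 1344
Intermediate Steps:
U(u, g) = (1 + g)*(5 + u) (U(u, g) = (5 + u)*(1 + g) = (1 + g)*(5 + u))
C(T, z) = 0 (C(T, z) = (5 + T + 5*(-1) - T)*1 = (5 + T - 5 - T)*1 = 0*1 = 0)
K = 0 (K = 0*(-3) = 0)
K + 112*G(12) = 0 + 112*12 = 0 + 1344 = 1344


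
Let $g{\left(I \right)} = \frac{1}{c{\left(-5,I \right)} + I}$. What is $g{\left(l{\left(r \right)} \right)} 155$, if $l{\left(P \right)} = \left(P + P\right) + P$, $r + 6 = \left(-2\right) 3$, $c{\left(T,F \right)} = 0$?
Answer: $- \frac{155}{36} \approx -4.3056$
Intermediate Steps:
$r = -12$ ($r = -6 - 6 = -12$)
$l{\left(P \right)} = 3 P$ ($l{\left(P \right)} = 2 P + P = 3 P$)
$g{\left(I \right)} = \frac{1}{I}$ ($g{\left(I \right)} = \frac{1}{0 + I} = \frac{1}{I}$)
$g{\left(l{\left(r \right)} \right)} 155 = \frac{1}{3 \left(-12\right)} 155 = \frac{1}{-36} \cdot 155 = \left(- \frac{1}{36}\right) 155 = - \frac{155}{36}$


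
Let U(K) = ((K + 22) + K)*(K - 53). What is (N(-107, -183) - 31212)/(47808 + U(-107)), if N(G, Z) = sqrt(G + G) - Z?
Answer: -10343/26176 + I*sqrt(214)/78528 ≈ -0.39513 + 0.00018629*I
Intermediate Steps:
N(G, Z) = -Z + sqrt(2)*sqrt(G) (N(G, Z) = sqrt(2*G) - Z = sqrt(2)*sqrt(G) - Z = -Z + sqrt(2)*sqrt(G))
U(K) = (-53 + K)*(22 + 2*K) (U(K) = ((22 + K) + K)*(-53 + K) = (22 + 2*K)*(-53 + K) = (-53 + K)*(22 + 2*K))
(N(-107, -183) - 31212)/(47808 + U(-107)) = ((-1*(-183) + sqrt(2)*sqrt(-107)) - 31212)/(47808 + (-1166 - 84*(-107) + 2*(-107)**2)) = ((183 + sqrt(2)*(I*sqrt(107))) - 31212)/(47808 + (-1166 + 8988 + 2*11449)) = ((183 + I*sqrt(214)) - 31212)/(47808 + (-1166 + 8988 + 22898)) = (-31029 + I*sqrt(214))/(47808 + 30720) = (-31029 + I*sqrt(214))/78528 = (-31029 + I*sqrt(214))*(1/78528) = -10343/26176 + I*sqrt(214)/78528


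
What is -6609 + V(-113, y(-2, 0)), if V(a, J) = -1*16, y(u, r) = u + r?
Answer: -6625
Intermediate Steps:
y(u, r) = r + u
V(a, J) = -16
-6609 + V(-113, y(-2, 0)) = -6609 - 16 = -6625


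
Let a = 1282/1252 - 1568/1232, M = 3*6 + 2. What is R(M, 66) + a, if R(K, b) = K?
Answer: 136007/6886 ≈ 19.751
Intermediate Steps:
M = 20 (M = 18 + 2 = 20)
a = -1713/6886 (a = 1282*(1/1252) - 1568*1/1232 = 641/626 - 14/11 = -1713/6886 ≈ -0.24877)
R(M, 66) + a = 20 - 1713/6886 = 136007/6886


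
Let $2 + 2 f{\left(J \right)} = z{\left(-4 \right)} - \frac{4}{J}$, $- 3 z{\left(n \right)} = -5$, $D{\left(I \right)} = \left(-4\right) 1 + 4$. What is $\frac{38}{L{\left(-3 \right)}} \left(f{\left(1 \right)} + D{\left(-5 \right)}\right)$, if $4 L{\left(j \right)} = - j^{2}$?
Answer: $\frac{988}{27} \approx 36.593$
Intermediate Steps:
$D{\left(I \right)} = 0$ ($D{\left(I \right)} = -4 + 4 = 0$)
$z{\left(n \right)} = \frac{5}{3}$ ($z{\left(n \right)} = \left(- \frac{1}{3}\right) \left(-5\right) = \frac{5}{3}$)
$L{\left(j \right)} = - \frac{j^{2}}{4}$ ($L{\left(j \right)} = \frac{\left(-1\right) j^{2}}{4} = - \frac{j^{2}}{4}$)
$f{\left(J \right)} = - \frac{1}{6} - \frac{2}{J}$ ($f{\left(J \right)} = -1 + \frac{\frac{5}{3} - \frac{4}{J}}{2} = -1 + \left(\frac{5}{6} - \frac{2}{J}\right) = - \frac{1}{6} - \frac{2}{J}$)
$\frac{38}{L{\left(-3 \right)}} \left(f{\left(1 \right)} + D{\left(-5 \right)}\right) = \frac{38}{\left(- \frac{1}{4}\right) \left(-3\right)^{2}} \left(\frac{-12 - 1}{6 \cdot 1} + 0\right) = \frac{38}{\left(- \frac{1}{4}\right) 9} \left(\frac{1}{6} \cdot 1 \left(-12 - 1\right) + 0\right) = \frac{38}{- \frac{9}{4}} \left(\frac{1}{6} \cdot 1 \left(-13\right) + 0\right) = 38 \left(- \frac{4}{9}\right) \left(- \frac{13}{6} + 0\right) = \left(- \frac{152}{9}\right) \left(- \frac{13}{6}\right) = \frac{988}{27}$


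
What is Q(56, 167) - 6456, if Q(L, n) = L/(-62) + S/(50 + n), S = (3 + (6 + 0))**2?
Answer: -1401067/217 ≈ -6456.5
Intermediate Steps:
S = 81 (S = (3 + 6)**2 = 9**2 = 81)
Q(L, n) = 81/(50 + n) - L/62 (Q(L, n) = L/(-62) + 81/(50 + n) = L*(-1/62) + 81/(50 + n) = -L/62 + 81/(50 + n) = 81/(50 + n) - L/62)
Q(56, 167) - 6456 = (5022 - 50*56 - 1*56*167)/(62*(50 + 167)) - 6456 = (1/62)*(5022 - 2800 - 9352)/217 - 6456 = (1/62)*(1/217)*(-7130) - 6456 = -115/217 - 6456 = -1401067/217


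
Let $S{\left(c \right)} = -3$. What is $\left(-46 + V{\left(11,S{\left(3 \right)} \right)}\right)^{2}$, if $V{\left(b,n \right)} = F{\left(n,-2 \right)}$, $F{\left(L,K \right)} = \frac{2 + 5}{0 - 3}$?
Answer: $\frac{21025}{9} \approx 2336.1$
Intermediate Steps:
$F{\left(L,K \right)} = - \frac{7}{3}$ ($F{\left(L,K \right)} = \frac{7}{-3} = 7 \left(- \frac{1}{3}\right) = - \frac{7}{3}$)
$V{\left(b,n \right)} = - \frac{7}{3}$
$\left(-46 + V{\left(11,S{\left(3 \right)} \right)}\right)^{2} = \left(-46 - \frac{7}{3}\right)^{2} = \left(- \frac{145}{3}\right)^{2} = \frac{21025}{9}$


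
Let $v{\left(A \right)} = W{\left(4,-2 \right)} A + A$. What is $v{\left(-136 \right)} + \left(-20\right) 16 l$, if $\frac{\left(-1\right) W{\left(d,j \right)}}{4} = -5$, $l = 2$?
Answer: $-3496$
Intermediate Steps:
$W{\left(d,j \right)} = 20$ ($W{\left(d,j \right)} = \left(-4\right) \left(-5\right) = 20$)
$v{\left(A \right)} = 21 A$ ($v{\left(A \right)} = 20 A + A = 21 A$)
$v{\left(-136 \right)} + \left(-20\right) 16 l = 21 \left(-136\right) + \left(-20\right) 16 \cdot 2 = -2856 - 640 = -3496$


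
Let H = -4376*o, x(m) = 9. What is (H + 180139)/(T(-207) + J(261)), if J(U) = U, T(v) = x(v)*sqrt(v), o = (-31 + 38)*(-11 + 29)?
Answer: -10765873/9432 + 371237*I*sqrt(23)/3144 ≈ -1141.4 + 566.28*I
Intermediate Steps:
o = 126 (o = 7*18 = 126)
T(v) = 9*sqrt(v)
H = -551376 (H = -4376*126 = -551376)
(H + 180139)/(T(-207) + J(261)) = (-551376 + 180139)/(9*sqrt(-207) + 261) = -371237/(9*(3*I*sqrt(23)) + 261) = -371237/(27*I*sqrt(23) + 261) = -371237/(261 + 27*I*sqrt(23))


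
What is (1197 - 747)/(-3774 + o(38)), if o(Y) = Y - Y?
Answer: -75/629 ≈ -0.11924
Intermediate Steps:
o(Y) = 0
(1197 - 747)/(-3774 + o(38)) = (1197 - 747)/(-3774 + 0) = 450/(-3774) = 450*(-1/3774) = -75/629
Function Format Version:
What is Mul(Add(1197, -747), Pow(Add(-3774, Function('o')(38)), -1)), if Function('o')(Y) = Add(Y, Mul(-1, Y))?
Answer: Rational(-75, 629) ≈ -0.11924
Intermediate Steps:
Function('o')(Y) = 0
Mul(Add(1197, -747), Pow(Add(-3774, Function('o')(38)), -1)) = Mul(Add(1197, -747), Pow(Add(-3774, 0), -1)) = Mul(450, Pow(-3774, -1)) = Mul(450, Rational(-1, 3774)) = Rational(-75, 629)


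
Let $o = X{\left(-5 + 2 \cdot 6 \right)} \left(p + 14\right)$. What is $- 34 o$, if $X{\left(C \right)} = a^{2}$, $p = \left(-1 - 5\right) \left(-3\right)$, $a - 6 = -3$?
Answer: $-9792$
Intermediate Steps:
$a = 3$ ($a = 6 - 3 = 3$)
$p = 18$ ($p = \left(-6\right) \left(-3\right) = 18$)
$X{\left(C \right)} = 9$ ($X{\left(C \right)} = 3^{2} = 9$)
$o = 288$ ($o = 9 \left(18 + 14\right) = 9 \cdot 32 = 288$)
$- 34 o = \left(-34\right) 288 = -9792$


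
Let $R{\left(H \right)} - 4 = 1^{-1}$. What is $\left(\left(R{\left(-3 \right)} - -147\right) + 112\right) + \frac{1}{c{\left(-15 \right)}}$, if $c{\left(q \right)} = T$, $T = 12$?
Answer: $\frac{3169}{12} \approx 264.08$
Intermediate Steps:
$c{\left(q \right)} = 12$
$R{\left(H \right)} = 5$ ($R{\left(H \right)} = 4 + 1^{-1} = 4 + 1 = 5$)
$\left(\left(R{\left(-3 \right)} - -147\right) + 112\right) + \frac{1}{c{\left(-15 \right)}} = \left(\left(5 - -147\right) + 112\right) + \frac{1}{12} = \left(\left(5 + 147\right) + 112\right) + \frac{1}{12} = \left(152 + 112\right) + \frac{1}{12} = 264 + \frac{1}{12} = \frac{3169}{12}$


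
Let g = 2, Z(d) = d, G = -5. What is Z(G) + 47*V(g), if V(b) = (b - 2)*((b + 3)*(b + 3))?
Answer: -5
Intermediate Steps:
V(b) = (3 + b)²*(-2 + b) (V(b) = (-2 + b)*((3 + b)*(3 + b)) = (-2 + b)*(3 + b)² = (3 + b)²*(-2 + b))
Z(G) + 47*V(g) = -5 + 47*((3 + 2)²*(-2 + 2)) = -5 + 47*(5²*0) = -5 + 47*(25*0) = -5 + 47*0 = -5 + 0 = -5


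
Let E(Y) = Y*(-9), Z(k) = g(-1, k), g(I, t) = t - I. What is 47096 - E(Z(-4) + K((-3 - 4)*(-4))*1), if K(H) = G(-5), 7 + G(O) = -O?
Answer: 47051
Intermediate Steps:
Z(k) = 1 + k (Z(k) = k - 1*(-1) = k + 1 = 1 + k)
G(O) = -7 - O
K(H) = -2 (K(H) = -7 - 1*(-5) = -7 + 5 = -2)
E(Y) = -9*Y
47096 - E(Z(-4) + K((-3 - 4)*(-4))*1) = 47096 - (-9)*((1 - 4) - 2*1) = 47096 - (-9)*(-3 - 2) = 47096 - (-9)*(-5) = 47096 - 1*45 = 47096 - 45 = 47051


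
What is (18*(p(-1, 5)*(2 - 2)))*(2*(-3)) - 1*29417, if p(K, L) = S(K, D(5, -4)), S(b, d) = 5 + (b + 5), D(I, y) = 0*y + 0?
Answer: -29417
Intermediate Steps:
D(I, y) = 0 (D(I, y) = 0 + 0 = 0)
S(b, d) = 10 + b (S(b, d) = 5 + (5 + b) = 10 + b)
p(K, L) = 10 + K
(18*(p(-1, 5)*(2 - 2)))*(2*(-3)) - 1*29417 = (18*((10 - 1)*(2 - 2)))*(2*(-3)) - 1*29417 = (18*(9*0))*(-6) - 29417 = (18*0)*(-6) - 29417 = 0*(-6) - 29417 = 0 - 29417 = -29417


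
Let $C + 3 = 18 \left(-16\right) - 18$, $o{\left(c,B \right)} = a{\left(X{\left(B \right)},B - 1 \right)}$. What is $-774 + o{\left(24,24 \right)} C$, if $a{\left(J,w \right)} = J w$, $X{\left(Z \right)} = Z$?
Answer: $-171342$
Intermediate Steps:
$o{\left(c,B \right)} = B \left(-1 + B\right)$ ($o{\left(c,B \right)} = B \left(B - 1\right) = B \left(-1 + B\right)$)
$C = -309$ ($C = -3 + \left(18 \left(-16\right) - 18\right) = -3 - 306 = -309$)
$-774 + o{\left(24,24 \right)} C = -774 + 24 \left(-1 + 24\right) \left(-309\right) = -774 + 24 \cdot 23 \left(-309\right) = -774 + 552 \left(-309\right) = -774 - 170568 = -171342$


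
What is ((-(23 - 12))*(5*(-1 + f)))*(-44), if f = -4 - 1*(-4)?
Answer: -2420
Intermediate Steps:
f = 0 (f = -4 + 4 = 0)
((-(23 - 12))*(5*(-1 + f)))*(-44) = ((-(23 - 12))*(5*(-1 + 0)))*(-44) = ((-1*11)*(5*(-1)))*(-44) = -11*(-5)*(-44) = 55*(-44) = -2420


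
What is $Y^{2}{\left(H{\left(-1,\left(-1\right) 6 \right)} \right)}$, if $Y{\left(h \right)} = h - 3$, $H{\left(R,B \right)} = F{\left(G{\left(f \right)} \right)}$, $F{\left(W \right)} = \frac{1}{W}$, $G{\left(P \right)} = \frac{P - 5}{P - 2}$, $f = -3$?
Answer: $\frac{361}{64} \approx 5.6406$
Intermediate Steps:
$G{\left(P \right)} = \frac{-5 + P}{-2 + P}$
$H{\left(R,B \right)} = \frac{5}{8}$ ($H{\left(R,B \right)} = \frac{1}{\frac{1}{-2 - 3} \left(-5 - 3\right)} = \frac{1}{\frac{1}{-5} \left(-8\right)} = \frac{1}{\left(- \frac{1}{5}\right) \left(-8\right)} = \frac{1}{\frac{8}{5}} = \frac{5}{8}$)
$Y{\left(h \right)} = -3 + h$ ($Y{\left(h \right)} = h - 3 = -3 + h$)
$Y^{2}{\left(H{\left(-1,\left(-1\right) 6 \right)} \right)} = \left(-3 + \frac{5}{8}\right)^{2} = \left(- \frac{19}{8}\right)^{2} = \frac{361}{64}$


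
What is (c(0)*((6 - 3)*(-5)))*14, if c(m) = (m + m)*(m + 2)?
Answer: 0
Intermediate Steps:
c(m) = 2*m*(2 + m) (c(m) = (2*m)*(2 + m) = 2*m*(2 + m))
(c(0)*((6 - 3)*(-5)))*14 = ((2*0*(2 + 0))*((6 - 3)*(-5)))*14 = ((2*0*2)*(3*(-5)))*14 = (0*(-15))*14 = 0*14 = 0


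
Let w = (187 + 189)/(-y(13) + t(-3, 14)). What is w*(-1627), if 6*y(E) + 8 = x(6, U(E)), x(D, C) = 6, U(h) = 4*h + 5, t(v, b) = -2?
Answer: 1835256/5 ≈ 3.6705e+5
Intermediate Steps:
U(h) = 5 + 4*h
y(E) = -1/3 (y(E) = -4/3 + (1/6)*6 = -4/3 + 1 = -1/3)
w = -1128/5 (w = (187 + 189)/(-1*(-1/3) - 2) = 376/(1/3 - 2) = 376/(-5/3) = 376*(-3/5) = -1128/5 ≈ -225.60)
w*(-1627) = -1128/5*(-1627) = 1835256/5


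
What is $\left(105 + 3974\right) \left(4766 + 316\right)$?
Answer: $20729478$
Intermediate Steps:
$\left(105 + 3974\right) \left(4766 + 316\right) = 4079 \cdot 5082 = 20729478$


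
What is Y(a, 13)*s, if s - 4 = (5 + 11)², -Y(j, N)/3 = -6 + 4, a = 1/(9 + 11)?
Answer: 1560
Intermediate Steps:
a = 1/20 ≈ 0.050000
Y(j, N) = 6 (Y(j, N) = -3*(-6 + 4) = -3*(-2) = 6)
s = 260 (s = 4 + (5 + 11)² = 4 + 16² = 4 + 256 = 260)
Y(a, 13)*s = 6*260 = 1560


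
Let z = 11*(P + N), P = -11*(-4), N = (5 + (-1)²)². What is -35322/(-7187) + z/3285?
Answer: 24471466/4721859 ≈ 5.1826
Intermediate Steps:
N = 36 (N = (5 + 1)² = 6² = 36)
P = 44
z = 880 (z = 11*(44 + 36) = 11*80 = 880)
-35322/(-7187) + z/3285 = -35322/(-7187) + 880/3285 = -35322*(-1/7187) + 880*(1/3285) = 35322/7187 + 176/657 = 24471466/4721859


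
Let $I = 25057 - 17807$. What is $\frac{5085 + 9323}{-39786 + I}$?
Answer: $- \frac{1801}{4067} \approx -0.44283$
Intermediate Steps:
$I = 7250$ ($I = 25057 - 17807 = 7250$)
$\frac{5085 + 9323}{-39786 + I} = \frac{5085 + 9323}{-39786 + 7250} = \frac{14408}{-32536} = 14408 \left(- \frac{1}{32536}\right) = - \frac{1801}{4067}$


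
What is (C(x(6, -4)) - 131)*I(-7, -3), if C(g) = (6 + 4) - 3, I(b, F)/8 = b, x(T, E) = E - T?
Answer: 6944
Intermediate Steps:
I(b, F) = 8*b
C(g) = 7 (C(g) = 10 - 3 = 7)
(C(x(6, -4)) - 131)*I(-7, -3) = (7 - 131)*(8*(-7)) = -124*(-56) = 6944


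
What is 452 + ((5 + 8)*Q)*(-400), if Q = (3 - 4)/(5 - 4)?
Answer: 5652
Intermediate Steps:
Q = -1 (Q = -1/1 = -1*1 = -1)
452 + ((5 + 8)*Q)*(-400) = 452 + ((5 + 8)*(-1))*(-400) = 452 + (13*(-1))*(-400) = 452 - 13*(-400) = 452 + 5200 = 5652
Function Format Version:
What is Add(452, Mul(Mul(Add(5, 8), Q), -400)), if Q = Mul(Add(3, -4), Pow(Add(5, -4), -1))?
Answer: 5652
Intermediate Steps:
Q = -1 (Q = Mul(-1, Pow(1, -1)) = Mul(-1, 1) = -1)
Add(452, Mul(Mul(Add(5, 8), Q), -400)) = Add(452, Mul(Mul(Add(5, 8), -1), -400)) = Add(452, Mul(Mul(13, -1), -400)) = Add(452, Mul(-13, -400)) = Add(452, 5200) = 5652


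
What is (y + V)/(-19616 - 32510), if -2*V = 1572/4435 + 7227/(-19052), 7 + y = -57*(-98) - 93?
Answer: -84280731331/800803397840 ≈ -0.10525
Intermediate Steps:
y = 5486 (y = -7 + (-57*(-98) - 93) = -7 + (5586 - 93) = -7 + 5493 = 5486)
V = 191091/15362840 (V = -(1572/4435 + 7227/(-19052))/2 = -(1572*(1/4435) + 7227*(-1/19052))/2 = -(1572/4435 - 657/1732)/2 = -1/2*(-191091/7681420) = 191091/15362840 ≈ 0.012439)
(y + V)/(-19616 - 32510) = (5486 + 191091/15362840)/(-19616 - 32510) = (84280731331/15362840)/(-52126) = (84280731331/15362840)*(-1/52126) = -84280731331/800803397840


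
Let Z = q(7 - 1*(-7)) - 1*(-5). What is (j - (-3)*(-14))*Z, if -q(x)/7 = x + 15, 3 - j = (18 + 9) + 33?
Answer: 19602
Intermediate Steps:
j = -57 (j = 3 - ((18 + 9) + 33) = 3 - (27 + 33) = 3 - 1*60 = 3 - 60 = -57)
q(x) = -105 - 7*x (q(x) = -7*(x + 15) = -7*(15 + x) = -105 - 7*x)
Z = -198 (Z = (-105 - 7*(7 - 1*(-7))) - 1*(-5) = (-105 - 7*(7 + 7)) + 5 = (-105 - 7*14) + 5 = (-105 - 98) + 5 = -203 + 5 = -198)
(j - (-3)*(-14))*Z = (-57 - (-3)*(-14))*(-198) = (-57 - 1*42)*(-198) = (-57 - 42)*(-198) = -99*(-198) = 19602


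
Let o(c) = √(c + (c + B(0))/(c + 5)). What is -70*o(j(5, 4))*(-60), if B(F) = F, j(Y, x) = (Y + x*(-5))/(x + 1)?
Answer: 6300*I*√2 ≈ 8909.5*I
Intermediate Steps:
j(Y, x) = (Y - 5*x)/(1 + x)
o(c) = √(c + c/(5 + c)) (o(c) = √(c + (c + 0)/(c + 5)) = √(c + c/(5 + c)))
-70*o(j(5, 4))*(-60) = -70*√(6 + (5 - 5*4)/(1 + 4))*(√(5 - 5*4)/√(1 + 4))/√(5 + (5 - 5*4)/(1 + 4))*(-60) = -70*√(6 + (5 - 20)/5)*(√5*√(5 - 20)/5)/√(5 + (5 - 20)/5)*(-60) = -70*√(6 + (⅕)*(-15))*(I*√3)/√(5 + (⅕)*(-15))*(-60) = -70*I*√3*√(6 - 3)/√(5 - 3)*(-60) = -70*3*I*√2/2*(-60) = -105*I*√2*(-60) = 6300*I*√2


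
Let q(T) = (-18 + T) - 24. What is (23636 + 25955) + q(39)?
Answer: 49588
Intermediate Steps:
q(T) = -42 + T
(23636 + 25955) + q(39) = (23636 + 25955) + (-42 + 39) = 49591 - 3 = 49588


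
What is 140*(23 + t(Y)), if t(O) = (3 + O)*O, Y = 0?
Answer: 3220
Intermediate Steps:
t(O) = O*(3 + O)
140*(23 + t(Y)) = 140*(23 + 0*(3 + 0)) = 140*(23 + 0*3) = 140*(23 + 0) = 140*23 = 3220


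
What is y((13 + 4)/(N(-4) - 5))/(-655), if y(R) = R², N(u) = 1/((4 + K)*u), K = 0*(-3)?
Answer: -73984/4297455 ≈ -0.017216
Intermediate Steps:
K = 0
N(u) = 1/(4*u) (N(u) = 1/((4 + 0)*u) = 1/(4*u))
y((13 + 4)/(N(-4) - 5))/(-655) = ((13 + 4)/((¼)/(-4) - 5))²/(-655) = (17/((¼)*(-¼) - 5))²*(-1/655) = (17/(-1/16 - 5))²*(-1/655) = (17/(-81/16))²*(-1/655) = (17*(-16/81))²*(-1/655) = (-272/81)²*(-1/655) = (73984/6561)*(-1/655) = -73984/4297455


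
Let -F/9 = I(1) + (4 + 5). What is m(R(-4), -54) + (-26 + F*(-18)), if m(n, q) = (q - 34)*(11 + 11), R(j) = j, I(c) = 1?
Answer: -342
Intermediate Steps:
F = -90 (F = -9*(1 + (4 + 5)) = -9*(1 + 9) = -9*10 = -90)
m(n, q) = -748 + 22*q (m(n, q) = (-34 + q)*22 = -748 + 22*q)
m(R(-4), -54) + (-26 + F*(-18)) = (-748 + 22*(-54)) + (-26 - 90*(-18)) = (-748 - 1188) + (-26 + 1620) = -1936 + 1594 = -342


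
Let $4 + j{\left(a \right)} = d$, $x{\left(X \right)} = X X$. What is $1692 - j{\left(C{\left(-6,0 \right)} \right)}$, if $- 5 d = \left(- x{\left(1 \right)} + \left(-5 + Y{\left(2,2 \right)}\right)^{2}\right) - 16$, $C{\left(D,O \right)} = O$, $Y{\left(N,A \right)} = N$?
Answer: $\frac{8472}{5} \approx 1694.4$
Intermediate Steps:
$x{\left(X \right)} = X^{2}$
$d = \frac{8}{5}$ ($d = - \frac{\left(- 1^{2} + \left(-5 + 2\right)^{2}\right) - 16}{5} = - \frac{\left(\left(-1\right) 1 + \left(-3\right)^{2}\right) - 16}{5} = - \frac{\left(-1 + 9\right) - 16}{5} = - \frac{8 - 16}{5} = \left(- \frac{1}{5}\right) \left(-8\right) = \frac{8}{5} \approx 1.6$)
$j{\left(a \right)} = - \frac{12}{5}$ ($j{\left(a \right)} = -4 + \frac{8}{5} = - \frac{12}{5}$)
$1692 - j{\left(C{\left(-6,0 \right)} \right)} = 1692 - - \frac{12}{5} = 1692 + \frac{12}{5} = \frac{8472}{5}$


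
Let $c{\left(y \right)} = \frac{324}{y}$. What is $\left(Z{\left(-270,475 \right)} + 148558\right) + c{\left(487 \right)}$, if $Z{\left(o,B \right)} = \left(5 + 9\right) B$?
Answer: $\frac{75586620}{487} \approx 1.5521 \cdot 10^{5}$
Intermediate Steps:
$Z{\left(o,B \right)} = 14 B$
$\left(Z{\left(-270,475 \right)} + 148558\right) + c{\left(487 \right)} = \left(14 \cdot 475 + 148558\right) + \frac{324}{487} = \left(6650 + 148558\right) + 324 \cdot \frac{1}{487} = 155208 + \frac{324}{487} = \frac{75586620}{487}$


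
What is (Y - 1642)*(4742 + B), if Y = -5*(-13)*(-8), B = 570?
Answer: -11484544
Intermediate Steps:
Y = -520 (Y = 65*(-8) = -520)
(Y - 1642)*(4742 + B) = (-520 - 1642)*(4742 + 570) = -2162*5312 = -11484544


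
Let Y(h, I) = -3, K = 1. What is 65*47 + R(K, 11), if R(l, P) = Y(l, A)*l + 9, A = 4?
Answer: 3061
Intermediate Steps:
R(l, P) = 9 - 3*l (R(l, P) = -3*l + 9 = 9 - 3*l)
65*47 + R(K, 11) = 65*47 + (9 - 3*1) = 3055 + (9 - 3) = 3055 + 6 = 3061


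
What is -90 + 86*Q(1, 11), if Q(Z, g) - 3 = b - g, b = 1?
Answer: -692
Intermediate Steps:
Q(Z, g) = 4 - g (Q(Z, g) = 3 + (1 - g) = 4 - g)
-90 + 86*Q(1, 11) = -90 + 86*(4 - 1*11) = -90 + 86*(4 - 11) = -90 + 86*(-7) = -90 - 602 = -692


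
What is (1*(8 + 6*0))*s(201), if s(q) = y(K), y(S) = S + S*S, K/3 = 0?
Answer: 0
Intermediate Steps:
K = 0 (K = 3*0 = 0)
y(S) = S + S²
s(q) = 0 (s(q) = 0*(1 + 0) = 0*1 = 0)
(1*(8 + 6*0))*s(201) = (1*(8 + 6*0))*0 = (1*(8 + 0))*0 = (1*8)*0 = 8*0 = 0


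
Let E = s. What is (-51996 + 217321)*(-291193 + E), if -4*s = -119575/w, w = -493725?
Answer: -3802985360093575/78996 ≈ -4.8142e+10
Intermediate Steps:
s = -4783/78996 (s = -(-119575)/(4*(-493725)) = -(-119575)*(-1)/(4*493725) = -¼*4783/19749 = -4783/78996 ≈ -0.060547)
E = -4783/78996 ≈ -0.060547
(-51996 + 217321)*(-291193 + E) = (-51996 + 217321)*(-291193 - 4783/78996) = 165325*(-23003087011/78996) = -3802985360093575/78996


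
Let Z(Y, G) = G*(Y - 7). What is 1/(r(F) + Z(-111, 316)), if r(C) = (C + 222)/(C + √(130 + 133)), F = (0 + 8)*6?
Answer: -19022962/709207412161 + 135*√263/1418414824322 ≈ -2.6821e-5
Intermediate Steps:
Z(Y, G) = G*(-7 + Y)
F = 48 (F = 8*6 = 48)
r(C) = (222 + C)/(C + √263)
1/(r(F) + Z(-111, 316)) = 1/((222 + 48)/(48 + √263) + 316*(-7 - 111)) = 1/(270/(48 + √263) + 316*(-118)) = 1/(270/(48 + √263) - 37288) = 1/(-37288 + 270/(48 + √263))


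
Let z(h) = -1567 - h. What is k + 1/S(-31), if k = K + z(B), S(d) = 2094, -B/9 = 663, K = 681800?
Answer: 1436902801/2094 ≈ 6.8620e+5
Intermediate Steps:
B = -5967 (B = -9*663 = -5967)
k = 686200 (k = 681800 + (-1567 - 1*(-5967)) = 681800 + (-1567 + 5967) = 681800 + 4400 = 686200)
k + 1/S(-31) = 686200 + 1/2094 = 1436902801/2094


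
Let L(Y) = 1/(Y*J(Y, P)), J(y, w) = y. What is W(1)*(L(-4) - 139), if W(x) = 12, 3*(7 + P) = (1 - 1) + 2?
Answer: -6669/4 ≈ -1667.3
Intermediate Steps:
P = -19/3 (P = -7 + ((1 - 1) + 2)/3 = -7 + (0 + 2)/3 = -7 + (⅓)*2 = -7 + ⅔ = -19/3 ≈ -6.3333)
L(Y) = Y⁻² (L(Y) = 1/(Y*Y) = 1/(Y²) = Y⁻²)
W(1)*(L(-4) - 139) = 12*((-4)⁻² - 139) = 12*(1/16 - 139) = 12*(-2223/16) = -6669/4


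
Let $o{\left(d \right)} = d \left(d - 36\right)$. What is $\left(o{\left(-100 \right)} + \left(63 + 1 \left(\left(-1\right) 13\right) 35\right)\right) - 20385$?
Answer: $-7177$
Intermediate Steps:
$o{\left(d \right)} = d \left(-36 + d\right)$
$\left(o{\left(-100 \right)} + \left(63 + 1 \left(\left(-1\right) 13\right) 35\right)\right) - 20385 = \left(- 100 \left(-36 - 100\right) + \left(63 + 1 \left(\left(-1\right) 13\right) 35\right)\right) - 20385 = \left(\left(-100\right) \left(-136\right) + \left(63 + 1 \left(-13\right) 35\right)\right) - 20385 = \left(13600 + \left(63 - 455\right)\right) - 20385 = \left(13600 - 392\right) - 20385 = 13208 - 20385 = -7177$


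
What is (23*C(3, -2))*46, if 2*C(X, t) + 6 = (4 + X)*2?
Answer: 4232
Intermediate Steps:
C(X, t) = 1 + X (C(X, t) = -3 + ((4 + X)*2)/2 = -3 + (8 + 2*X)/2 = -3 + (4 + X) = 1 + X)
(23*C(3, -2))*46 = (23*(1 + 3))*46 = (23*4)*46 = 92*46 = 4232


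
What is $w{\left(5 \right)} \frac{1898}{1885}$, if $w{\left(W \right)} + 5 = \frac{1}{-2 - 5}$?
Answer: $- \frac{5256}{1015} \approx -5.1783$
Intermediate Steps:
$w{\left(W \right)} = - \frac{36}{7}$ ($w{\left(W \right)} = -5 + \frac{1}{-2 - 5} = -5 + \frac{1}{-7} = -5 - \frac{1}{7} = - \frac{36}{7}$)
$w{\left(5 \right)} \frac{1898}{1885} = - \frac{36 \cdot \frac{1898}{1885}}{7} = - \frac{36 \cdot 1898 \cdot \frac{1}{1885}}{7} = \left(- \frac{36}{7}\right) \frac{146}{145} = - \frac{5256}{1015}$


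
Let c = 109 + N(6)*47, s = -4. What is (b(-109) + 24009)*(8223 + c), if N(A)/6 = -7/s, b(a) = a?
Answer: 210929450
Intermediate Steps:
N(A) = 21/2 (N(A) = 6*(-7/(-4)) = 6*(-7*(-¼)) = 6*(7/4) = 21/2)
c = 1205/2 (c = 109 + (21/2)*47 = 109 + 987/2 = 1205/2 ≈ 602.50)
(b(-109) + 24009)*(8223 + c) = (-109 + 24009)*(8223 + 1205/2) = 23900*(17651/2) = 210929450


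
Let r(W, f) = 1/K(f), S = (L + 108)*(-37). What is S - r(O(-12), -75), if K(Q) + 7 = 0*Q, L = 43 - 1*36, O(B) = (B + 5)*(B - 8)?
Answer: -29784/7 ≈ -4254.9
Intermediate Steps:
O(B) = (-8 + B)*(5 + B) (O(B) = (5 + B)*(-8 + B) = (-8 + B)*(5 + B))
L = 7 (L = 43 - 36 = 7)
S = -4255 (S = (7 + 108)*(-37) = 115*(-37) = -4255)
K(Q) = -7 (K(Q) = -7 + 0*Q = -7 + 0 = -7)
r(W, f) = -⅐ (r(W, f) = 1/(-7) = -⅐)
S - r(O(-12), -75) = -4255 - 1*(-⅐) = -4255 + ⅐ = -29784/7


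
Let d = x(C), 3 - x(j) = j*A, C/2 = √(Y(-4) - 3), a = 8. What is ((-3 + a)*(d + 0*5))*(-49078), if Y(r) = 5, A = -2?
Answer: -736170 - 981560*√2 ≈ -2.1243e+6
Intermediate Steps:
C = 2*√2 (C = 2*√(5 - 3) = 2*√2 ≈ 2.8284)
x(j) = 3 + 2*j (x(j) = 3 - j*(-2) = 3 - (-2)*j = 3 + 2*j)
d = 3 + 4*√2 (d = 3 + 2*(2*√2) = 3 + 4*√2 ≈ 8.6569)
((-3 + a)*(d + 0*5))*(-49078) = ((-3 + 8)*((3 + 4*√2) + 0*5))*(-49078) = (5*((3 + 4*√2) + 0))*(-49078) = (5*(3 + 4*√2))*(-49078) = (15 + 20*√2)*(-49078) = -736170 - 981560*√2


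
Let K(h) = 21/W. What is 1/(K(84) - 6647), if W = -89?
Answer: -89/591604 ≈ -0.00015044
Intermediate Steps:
K(h) = -21/89 (K(h) = 21/(-89) = 21*(-1/89) = -21/89)
1/(K(84) - 6647) = 1/(-21/89 - 6647) = 1/(-591604/89) = -89/591604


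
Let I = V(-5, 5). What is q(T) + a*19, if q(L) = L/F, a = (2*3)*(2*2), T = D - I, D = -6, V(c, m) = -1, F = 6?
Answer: 2731/6 ≈ 455.17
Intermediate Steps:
I = -1
T = -5 (T = -6 - 1*(-1) = -6 + 1 = -5)
a = 24 (a = 6*4 = 24)
q(L) = L/6
q(T) + a*19 = (⅙)*(-5) + 24*19 = -⅚ + 456 = 2731/6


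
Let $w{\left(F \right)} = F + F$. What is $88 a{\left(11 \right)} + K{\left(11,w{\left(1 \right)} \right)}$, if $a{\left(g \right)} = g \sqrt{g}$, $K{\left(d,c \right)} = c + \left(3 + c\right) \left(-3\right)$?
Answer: $-13 + 968 \sqrt{11} \approx 3197.5$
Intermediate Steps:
$w{\left(F \right)} = 2 F$
$K{\left(d,c \right)} = -9 - 2 c$ ($K{\left(d,c \right)} = c - \left(9 + 3 c\right) = -9 - 2 c$)
$a{\left(g \right)} = g^{\frac{3}{2}}$
$88 a{\left(11 \right)} + K{\left(11,w{\left(1 \right)} \right)} = 88 \cdot 11^{\frac{3}{2}} - \left(9 + 2 \cdot 2 \cdot 1\right) = 88 \cdot 11 \sqrt{11} - 13 = 968 \sqrt{11} - 13 = -13 + 968 \sqrt{11}$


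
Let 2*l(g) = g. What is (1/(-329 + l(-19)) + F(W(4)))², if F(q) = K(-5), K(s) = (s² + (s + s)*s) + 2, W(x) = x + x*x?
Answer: 2717224129/458329 ≈ 5928.5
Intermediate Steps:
W(x) = x + x²
l(g) = g/2
K(s) = 2 + 3*s² (K(s) = (s² + (2*s)*s) + 2 = (s² + 2*s²) + 2 = 3*s² + 2 = 2 + 3*s²)
F(q) = 77 (F(q) = 2 + 3*(-5)² = 2 + 3*25 = 2 + 75 = 77)
(1/(-329 + l(-19)) + F(W(4)))² = (1/(-329 + (½)*(-19)) + 77)² = (1/(-329 - 19/2) + 77)² = (1/(-677/2) + 77)² = (-2/677 + 77)² = (52127/677)² = 2717224129/458329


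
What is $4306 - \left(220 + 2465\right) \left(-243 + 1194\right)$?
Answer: $-2549129$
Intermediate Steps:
$4306 - \left(220 + 2465\right) \left(-243 + 1194\right) = 4306 - 2685 \cdot 951 = 4306 - 2553435 = -2549129$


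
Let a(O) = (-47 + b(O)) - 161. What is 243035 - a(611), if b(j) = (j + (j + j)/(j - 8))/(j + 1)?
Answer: 89765054093/369036 ≈ 2.4324e+5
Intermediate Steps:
b(j) = (j + 2*j/(-8 + j))/(1 + j) (b(j) = (j + (2*j)/(-8 + j))/(1 + j) = (j + 2*j/(-8 + j))/(1 + j))
a(O) = -208 + O*(-6 + O)/(-8 + O² - 7*O) (a(O) = (-47 + O*(-6 + O)/(-8 + O² - 7*O)) - 161 = -208 + O*(-6 + O)/(-8 + O² - 7*O))
243035 - a(611) = 243035 - (1664 - 207*611² + 1450*611)/(-8 + 611² - 7*611) = 243035 - (1664 - 207*373321 + 885950)/(-8 + 373321 - 4277) = 243035 - (1664 - 77277447 + 885950)/369036 = 243035 - (-76389833)/369036 = 243035 - 1*(-76389833/369036) = 243035 + 76389833/369036 = 89765054093/369036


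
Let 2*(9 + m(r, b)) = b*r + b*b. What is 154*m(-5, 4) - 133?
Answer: -1827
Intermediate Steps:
m(r, b) = -9 + b²/2 + b*r/2 (m(r, b) = -9 + (b*r + b*b)/2 = -9 + (b*r + b²)/2 = -9 + (b² + b*r)/2 = -9 + (b²/2 + b*r/2) = -9 + b²/2 + b*r/2)
154*m(-5, 4) - 133 = 154*(-9 + (½)*4² + (½)*4*(-5)) - 133 = 154*(-9 + (½)*16 - 10) - 133 = 154*(-9 + 8 - 10) - 133 = 154*(-11) - 133 = -1694 - 133 = -1827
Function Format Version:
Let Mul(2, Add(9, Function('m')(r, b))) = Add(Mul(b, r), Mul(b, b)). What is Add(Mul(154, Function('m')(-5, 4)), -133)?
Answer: -1827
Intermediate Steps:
Function('m')(r, b) = Add(-9, Mul(Rational(1, 2), Pow(b, 2)), Mul(Rational(1, 2), b, r)) (Function('m')(r, b) = Add(-9, Mul(Rational(1, 2), Add(Mul(b, r), Mul(b, b)))) = Add(-9, Mul(Rational(1, 2), Add(Mul(b, r), Pow(b, 2)))) = Add(-9, Mul(Rational(1, 2), Add(Pow(b, 2), Mul(b, r)))) = Add(-9, Add(Mul(Rational(1, 2), Pow(b, 2)), Mul(Rational(1, 2), b, r))) = Add(-9, Mul(Rational(1, 2), Pow(b, 2)), Mul(Rational(1, 2), b, r)))
Add(Mul(154, Function('m')(-5, 4)), -133) = Add(Mul(154, Add(-9, Mul(Rational(1, 2), Pow(4, 2)), Mul(Rational(1, 2), 4, -5))), -133) = Add(Mul(154, Add(-9, Mul(Rational(1, 2), 16), -10)), -133) = Add(Mul(154, Add(-9, 8, -10)), -133) = Add(Mul(154, -11), -133) = Add(-1694, -133) = -1827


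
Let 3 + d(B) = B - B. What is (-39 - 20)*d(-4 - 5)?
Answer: 177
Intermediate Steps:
d(B) = -3 (d(B) = -3 + (B - B) = -3 + 0 = -3)
(-39 - 20)*d(-4 - 5) = (-39 - 20)*(-3) = -59*(-3) = 177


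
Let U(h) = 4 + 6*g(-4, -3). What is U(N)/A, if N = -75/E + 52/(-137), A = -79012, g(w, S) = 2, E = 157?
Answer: -4/19753 ≈ -0.00020250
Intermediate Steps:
N = -18439/21509 (N = -75/157 + 52/(-137) = -75*1/157 + 52*(-1/137) = -75/157 - 52/137 = -18439/21509 ≈ -0.85727)
U(h) = 16 (U(h) = 4 + 6*2 = 4 + 12 = 16)
U(N)/A = 16/(-79012) = 16*(-1/79012) = -4/19753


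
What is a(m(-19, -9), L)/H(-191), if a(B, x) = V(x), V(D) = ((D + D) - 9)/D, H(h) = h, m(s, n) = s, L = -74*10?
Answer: -1489/141340 ≈ -0.010535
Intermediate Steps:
L = -740
V(D) = (-9 + 2*D)/D (V(D) = (2*D - 9)/D = (-9 + 2*D)/D)
a(B, x) = 2 - 9/x
a(m(-19, -9), L)/H(-191) = (2 - 9/(-740))/(-191) = (2 - 9*(-1/740))*(-1/191) = (2 + 9/740)*(-1/191) = (1489/740)*(-1/191) = -1489/141340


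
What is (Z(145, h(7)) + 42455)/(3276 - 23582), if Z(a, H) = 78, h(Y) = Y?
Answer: -42533/20306 ≈ -2.0946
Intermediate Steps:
(Z(145, h(7)) + 42455)/(3276 - 23582) = (78 + 42455)/(3276 - 23582) = 42533/(-20306) = 42533*(-1/20306) = -42533/20306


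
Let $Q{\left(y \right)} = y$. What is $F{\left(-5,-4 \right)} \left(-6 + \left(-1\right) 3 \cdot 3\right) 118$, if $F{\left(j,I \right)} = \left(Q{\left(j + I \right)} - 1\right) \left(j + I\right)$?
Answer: $-159300$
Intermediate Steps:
$F{\left(j,I \right)} = \left(I + j\right) \left(-1 + I + j\right)$ ($F{\left(j,I \right)} = \left(\left(j + I\right) - 1\right) \left(j + I\right) = \left(\left(I + j\right) - 1\right) \left(I + j\right) = \left(-1 + I + j\right) \left(I + j\right) = \left(I + j\right) \left(-1 + I + j\right)$)
$F{\left(-5,-4 \right)} \left(-6 + \left(-1\right) 3 \cdot 3\right) 118 = \left(\left(-1\right) \left(-4\right) - -5 - 4 \left(-4 - 5\right) - 5 \left(-4 - 5\right)\right) \left(-6 + \left(-1\right) 3 \cdot 3\right) 118 = \left(4 + 5 - -36 - -45\right) \left(-6 - 9\right) 118 = \left(4 + 5 + 36 + 45\right) \left(-6 - 9\right) 118 = 90 \left(-15\right) 118 = \left(-1350\right) 118 = -159300$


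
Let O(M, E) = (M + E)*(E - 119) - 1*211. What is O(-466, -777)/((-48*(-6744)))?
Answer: 1113517/323712 ≈ 3.4398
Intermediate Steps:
O(M, E) = -211 + (-119 + E)*(E + M) (O(M, E) = (E + M)*(-119 + E) - 211 = (-119 + E)*(E + M) - 211 = -211 + (-119 + E)*(E + M))
O(-466, -777)/((-48*(-6744))) = (-211 + (-777)² - 119*(-777) - 119*(-466) - 777*(-466))/((-48*(-6744))) = (-211 + 603729 + 92463 + 55454 + 362082)/323712 = 1113517*(1/323712) = 1113517/323712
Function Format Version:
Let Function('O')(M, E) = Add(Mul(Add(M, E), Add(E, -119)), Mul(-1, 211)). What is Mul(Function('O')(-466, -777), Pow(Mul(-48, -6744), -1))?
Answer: Rational(1113517, 323712) ≈ 3.4398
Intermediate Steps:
Function('O')(M, E) = Add(-211, Mul(Add(-119, E), Add(E, M))) (Function('O')(M, E) = Add(Mul(Add(E, M), Add(-119, E)), -211) = Add(Mul(Add(-119, E), Add(E, M)), -211) = Add(-211, Mul(Add(-119, E), Add(E, M))))
Mul(Function('O')(-466, -777), Pow(Mul(-48, -6744), -1)) = Mul(Add(-211, Pow(-777, 2), Mul(-119, -777), Mul(-119, -466), Mul(-777, -466)), Pow(Mul(-48, -6744), -1)) = Mul(Add(-211, 603729, 92463, 55454, 362082), Pow(323712, -1)) = Mul(1113517, Rational(1, 323712)) = Rational(1113517, 323712)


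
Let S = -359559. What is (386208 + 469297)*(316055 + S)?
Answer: -37217889520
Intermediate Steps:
(386208 + 469297)*(316055 + S) = (386208 + 469297)*(316055 - 359559) = 855505*(-43504) = -37217889520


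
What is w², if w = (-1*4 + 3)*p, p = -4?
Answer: 16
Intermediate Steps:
w = 4 (w = (-1*4 + 3)*(-4) = (-4 + 3)*(-4) = -1*(-4) = 4)
w² = 4² = 16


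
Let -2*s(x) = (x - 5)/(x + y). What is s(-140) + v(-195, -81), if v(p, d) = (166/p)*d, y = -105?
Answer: 437351/6370 ≈ 68.658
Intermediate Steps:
v(p, d) = 166*d/p
s(x) = -(-5 + x)/(2*(-105 + x)) (s(x) = -(x - 5)/(2*(x - 105)) = -(-5 + x)/(2*(-105 + x)))
s(-140) + v(-195, -81) = (5 - 1*(-140))/(2*(-105 - 140)) + 166*(-81)/(-195) = (½)*(5 + 140)/(-245) + 166*(-81)*(-1/195) = (½)*(-1/245)*145 + 4482/65 = -29/98 + 4482/65 = 437351/6370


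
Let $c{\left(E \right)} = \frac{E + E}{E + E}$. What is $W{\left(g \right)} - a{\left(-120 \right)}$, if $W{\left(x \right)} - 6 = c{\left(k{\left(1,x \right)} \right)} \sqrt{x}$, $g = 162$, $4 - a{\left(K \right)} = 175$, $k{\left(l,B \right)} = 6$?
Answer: $177 + 9 \sqrt{2} \approx 189.73$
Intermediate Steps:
$a{\left(K \right)} = -171$ ($a{\left(K \right)} = 4 - 175 = -171$)
$c{\left(E \right)} = 1$ ($c{\left(E \right)} = \frac{2 E}{2 E} = 2 E \frac{1}{2 E} = 1$)
$W{\left(x \right)} = 6 + \sqrt{x}$ ($W{\left(x \right)} = 6 + 1 \sqrt{x} = 6 + \sqrt{x}$)
$W{\left(g \right)} - a{\left(-120 \right)} = \left(6 + \sqrt{162}\right) - -171 = \left(6 + 9 \sqrt{2}\right) + 171 = 177 + 9 \sqrt{2}$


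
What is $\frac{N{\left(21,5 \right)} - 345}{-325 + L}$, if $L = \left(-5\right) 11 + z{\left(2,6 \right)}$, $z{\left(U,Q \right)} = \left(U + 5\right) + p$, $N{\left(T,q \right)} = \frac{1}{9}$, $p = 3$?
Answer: $\frac{1552}{1665} \approx 0.93213$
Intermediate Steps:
$N{\left(T,q \right)} = \frac{1}{9}$
$z{\left(U,Q \right)} = 8 + U$ ($z{\left(U,Q \right)} = \left(U + 5\right) + 3 = \left(5 + U\right) + 3 = 8 + U$)
$L = -45$ ($L = \left(-5\right) 11 + \left(8 + 2\right) = -55 + 10 = -45$)
$\frac{N{\left(21,5 \right)} - 345}{-325 + L} = \frac{\frac{1}{9} - 345}{-325 - 45} = - \frac{3104}{9 \left(-370\right)} = \left(- \frac{3104}{9}\right) \left(- \frac{1}{370}\right) = \frac{1552}{1665}$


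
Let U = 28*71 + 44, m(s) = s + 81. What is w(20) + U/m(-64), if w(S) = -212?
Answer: -1572/17 ≈ -92.471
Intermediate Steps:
m(s) = 81 + s
U = 2032 (U = 1988 + 44 = 2032)
w(20) + U/m(-64) = -212 + 2032/(81 - 64) = -212 + 2032/17 = -1572/17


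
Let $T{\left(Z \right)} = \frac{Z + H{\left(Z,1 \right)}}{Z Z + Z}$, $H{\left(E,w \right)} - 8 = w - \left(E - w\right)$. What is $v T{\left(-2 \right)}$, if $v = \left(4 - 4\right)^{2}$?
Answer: $0$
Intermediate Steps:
$v = 0$ ($v = 0^{2} = 0$)
$H{\left(E,w \right)} = 8 - E + 2 w$ ($H{\left(E,w \right)} = 8 + \left(w - \left(E - w\right)\right) = 8 - \left(E - 2 w\right) = 8 - E + 2 w$)
$T{\left(Z \right)} = \frac{10}{Z + Z^{2}}$ ($T{\left(Z \right)} = \frac{Z + \left(8 - Z + 2 \cdot 1\right)}{Z Z + Z} = \frac{Z + \left(8 - Z + 2\right)}{Z^{2} + Z} = \frac{Z - \left(-10 + Z\right)}{Z + Z^{2}} = \frac{10}{Z + Z^{2}}$)
$v T{\left(-2 \right)} = 0 \frac{10}{\left(-2\right) \left(1 - 2\right)} = 0 \cdot 10 \left(- \frac{1}{2}\right) \frac{1}{-1} = 0 \cdot 10 \left(- \frac{1}{2}\right) \left(-1\right) = 0 \cdot 5 = 0$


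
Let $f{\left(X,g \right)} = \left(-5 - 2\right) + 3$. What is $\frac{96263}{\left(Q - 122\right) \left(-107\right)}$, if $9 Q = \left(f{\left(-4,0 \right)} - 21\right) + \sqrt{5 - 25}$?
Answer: $\frac{324310047}{44980981} + \frac{577578 i \sqrt{5}}{44980981} \approx 7.2099 + 0.028712 i$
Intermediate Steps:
$f{\left(X,g \right)} = -4$ ($f{\left(X,g \right)} = -7 + 3 = -4$)
$Q = - \frac{25}{9} + \frac{2 i \sqrt{5}}{9}$ ($Q = \frac{\left(-4 - 21\right) + \sqrt{5 - 25}}{9} = \frac{-25 + \sqrt{-20}}{9} = \frac{-25 + 2 i \sqrt{5}}{9} = - \frac{25}{9} + \frac{2 i \sqrt{5}}{9} \approx -2.7778 + 0.4969 i$)
$\frac{96263}{\left(Q - 122\right) \left(-107\right)} = \frac{96263}{\left(\left(- \frac{25}{9} + \frac{2 i \sqrt{5}}{9}\right) - 122\right) \left(-107\right)} = \frac{96263}{\left(- \frac{1123}{9} + \frac{2 i \sqrt{5}}{9}\right) \left(-107\right)} = \frac{96263}{\frac{120161}{9} - \frac{214 i \sqrt{5}}{9}}$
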